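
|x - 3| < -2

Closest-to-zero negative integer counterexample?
Testing negative integers from -1 downward:
x = -1: LHS = |(-1) - 3| = |-4| = 4; 4 < -2 — FAILS  ← closest negative counterexample to 0

Answer: x = -1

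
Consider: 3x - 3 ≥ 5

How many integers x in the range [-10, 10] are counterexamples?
Counterexamples in [-10, 10]: {-10, -9, -8, -7, -6, -5, -4, -3, -2, -1, 0, 1, 2}.

Counting them gives 13 values.

Answer: 13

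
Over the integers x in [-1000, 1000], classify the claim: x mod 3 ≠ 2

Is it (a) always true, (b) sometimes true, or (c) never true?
Holds at x = 0: LHS = 0 mod 3 = 0; 0 ≠ 2 — holds
Fails at x = -1: LHS = (-1) mod 3 = 2; 2 ≠ 2 — FAILS
It is satisfied by some integers in the range but not all.

Answer: Sometimes true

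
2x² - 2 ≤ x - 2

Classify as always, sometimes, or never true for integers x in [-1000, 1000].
Holds at x = 0: LHS = 2·0² - 2 = -2, RHS = 0 - 2 = -2; -2 ≤ -2 — holds
Fails at x = 1: LHS = 2·1² - 2 = 0, RHS = 1 - 2 = -1; 0 ≤ -1 — FAILS
It is satisfied by some integers in the range but not all.

Answer: Sometimes true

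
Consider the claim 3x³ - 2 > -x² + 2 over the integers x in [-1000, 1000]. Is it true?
The claim fails at x = 0:
x = 0: LHS = 3·0³ - 2 = -2, RHS = -0² + 2 = 2; -2 > 2 — FAILS

Because a single integer refutes it, the statement is false.

Answer: False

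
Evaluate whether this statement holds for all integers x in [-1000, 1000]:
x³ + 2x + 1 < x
The claim fails at x = 0:
x = 0: LHS = 0³ + 2·0 + 1 = 1; 1 < 0 — FAILS

Because a single integer refutes it, the statement is false.

Answer: False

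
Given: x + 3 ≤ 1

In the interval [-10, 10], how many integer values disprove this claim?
Counterexamples in [-10, 10]: {-1, 0, 1, 2, 3, 4, 5, 6, 7, 8, 9, 10}.

Counting them gives 12 values.

Answer: 12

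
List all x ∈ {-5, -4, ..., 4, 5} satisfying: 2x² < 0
Over all integers in [-5, 5], LHS − RHS is smallest at x = 0, where it equals 0:
x = 0: LHS = 2·0² = 0; 0 < 0 — FAILS
At the ends of the range:
x = -5: LHS = 2·(-5)² = 50; 50 < 0 — FAILS
x = 5: LHS = 2·5² = 50; 50 < 0 — FAILS
Hence LHS − RHS is never negative, i.e. LHS ≥ RHS throughout, so the claimed relation (<) fails for every integer in [-5, 5].

Answer: None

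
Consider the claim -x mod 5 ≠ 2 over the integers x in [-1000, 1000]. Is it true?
The claim fails at x = -2:
x = -2: LHS = (-(-2)) mod 5 = 2 mod 5 = 2; 2 ≠ 2 — FAILS

Because a single integer refutes it, the statement is false.

Answer: False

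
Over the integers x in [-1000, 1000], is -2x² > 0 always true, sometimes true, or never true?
Over all integers in [-1000, 1000], LHS − RHS is largest at x = 0, where it equals 0:
x = 0: LHS = -2·0² = 0; 0 > 0 — FAILS
At the ends of the range:
x = -1000: LHS = -2·(-1000)² = -2000000; -2000000 > 0 — FAILS
x = 1000: LHS = -2·1000² = -2000000; -2000000 > 0 — FAILS
Hence LHS − RHS is never positive, i.e. LHS ≤ RHS throughout, so the claimed relation (>) fails for every integer in [-1000, 1000].

No integer in the range satisfies it.

Answer: Never true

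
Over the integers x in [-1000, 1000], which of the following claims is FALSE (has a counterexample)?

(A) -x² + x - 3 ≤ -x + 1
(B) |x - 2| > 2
(A) Over all integers in [-1000, 1000], LHS − RHS is largest at x = 1, where it equals -3:
x = 1: LHS = -1² + 1 - 3 = -3, RHS = -1 + 1 = 0; -3 ≤ 0 — holds
At the ends of the range:
x = -1000: LHS = -(-1000)² + (-1000) - 3 = -1001003, RHS = -(-1000) + 1 = 1001; -1001003 ≤ 1001 — holds
x = 1000: LHS = -1000² + 1000 - 3 = -999003, RHS = -1000 + 1 = -999; -999003 ≤ -999 — holds
Hence LHS − RHS is never positive, i.e. LHS ≤ RHS throughout, so the relation holds for every integer in [-1000, 1000].

(B) x = 0: LHS = |0 - 2| = |-2| = 2; 2 > 2 — FAILS

Only (B) has a counterexample.

Answer: B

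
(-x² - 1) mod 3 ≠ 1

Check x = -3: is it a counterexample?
Substitute x = -3 into the relation:
x = -3: LHS = (-(-3)² - 1) mod 3 = (-10) mod 3 = 2; 2 ≠ 1 — holds

The claim holds here, so x = -3 is not a counterexample. (A counterexample exists elsewhere, e.g. x = 1.)

Answer: No, x = -3 is not a counterexample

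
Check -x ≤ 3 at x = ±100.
x = 100: -100 ≤ 3 — holds
x = -100: LHS = -(-100) = 100; 100 ≤ 3 — FAILS

Answer: Partially: holds for x = 100, fails for x = -100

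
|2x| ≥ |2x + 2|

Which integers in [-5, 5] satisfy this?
Holds for: {-5, -4, -3, -2, -1}
Fails for: {0, 1, 2, 3, 4, 5}

Answer: {-5, -4, -3, -2, -1}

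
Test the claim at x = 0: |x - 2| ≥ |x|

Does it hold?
x = 0: LHS = |0 - 2| = |-2| = 2, RHS = |0| = 0; 2 ≥ 0 — holds

The relation is satisfied at x = 0.

Answer: Yes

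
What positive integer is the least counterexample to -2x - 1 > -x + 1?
Testing positive integers:
x = 1: LHS = -2·1 - 1 = -3, RHS = -1 + 1 = 0; -3 > 0 — FAILS  ← smallest positive counterexample

Answer: x = 1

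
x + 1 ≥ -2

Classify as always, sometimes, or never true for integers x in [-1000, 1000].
Holds at x = 0: LHS = 0 + 1 = 1; 1 ≥ -2 — holds
Fails at x = -4: LHS = (-4) + 1 = -3; -3 ≥ -2 — FAILS
It is satisfied by some integers in the range but not all.

Answer: Sometimes true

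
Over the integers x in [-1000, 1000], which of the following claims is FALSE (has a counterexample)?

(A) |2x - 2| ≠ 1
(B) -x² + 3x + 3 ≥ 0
(A) Track d = LHS − RHS over the integers in [-1000, 1000]. Equality would need d = 0, but d changes sign only between consecutive integers, jumping over 0:
x = 0: LHS = |2·0 - 2| = |-2| = 2; 2 ≠ 1 — holds  (d = 1)
x = 1: LHS = |2·1 - 2| = |0| = 0; 0 ≠ 1 — holds  (d = -1)
x = 1: LHS = |2·1 - 2| = |0| = 0; 0 ≠ 1 — holds  (d = -1)
x = 2: LHS = |2·2 - 2| = |2| = 2; 2 ≠ 1 — holds  (d = 1)
Away from these crossings d keeps a constant sign, and checking every integer in [-1000, 1000] confirms d ≠ 0 throughout. Hence the two sides are never equal, so the relation holds for every integer in [-1000, 1000].

(B) x = -1: LHS = -(-1)² + 3·(-1) + 3 = -1; -1 ≥ 0 — FAILS

Only (B) has a counterexample.

Answer: B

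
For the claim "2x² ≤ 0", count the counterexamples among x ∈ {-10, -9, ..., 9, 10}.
Counterexamples in [-10, 10]: {-10, -9, -8, -7, -6, -5, -4, -3, -2, -1, 1, 2, 3, 4, 5, 6, 7, 8, 9, 10}.

Counting them gives 20 values.

Answer: 20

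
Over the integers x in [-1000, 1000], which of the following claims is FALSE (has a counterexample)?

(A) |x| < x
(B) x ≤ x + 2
(A) x = 0: LHS = |0| = 0; 0 < 0 — FAILS

(B) Over all integers in [-1000, 1000], LHS − RHS is largest at x = 0, where it equals -2:
x = 0: RHS = 0 + 2 = 2; 0 ≤ 2 — holds
At the ends of the range:
x = -1000: RHS = (-1000) + 2 = -998; -1000 ≤ -998 — holds
x = 1000: RHS = 1000 + 2 = 1002; 1000 ≤ 1002 — holds
Hence LHS − RHS is never positive, i.e. LHS ≤ RHS throughout, so the relation holds for every integer in [-1000, 1000].

Only (A) has a counterexample.

Answer: A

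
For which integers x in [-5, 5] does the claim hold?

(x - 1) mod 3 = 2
Holds for: {-3, 0, 3}
Fails for: {-5, -4, -2, -1, 1, 2, 4, 5}

Answer: {-3, 0, 3}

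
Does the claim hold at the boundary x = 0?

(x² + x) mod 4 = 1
x = 0: LHS = (0² + 0) mod 4 = 0 mod 4 = 0; 0 = 1 — FAILS

The relation fails at x = 0, so x = 0 is a counterexample.

Answer: No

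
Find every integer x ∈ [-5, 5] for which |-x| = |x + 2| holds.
Holds for: {-1}
Fails for: {-5, -4, -3, -2, 0, 1, 2, 3, 4, 5}

Answer: {-1}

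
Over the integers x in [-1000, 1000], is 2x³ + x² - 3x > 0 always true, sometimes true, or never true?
Holds at x = -1: LHS = 2·(-1)³ + (-1)² - 3·(-1) = 2; 2 > 0 — holds
Fails at x = 0: LHS = 2·0³ + 0² - 3·0 = 0; 0 > 0 — FAILS
It is satisfied by some integers in the range but not all.

Answer: Sometimes true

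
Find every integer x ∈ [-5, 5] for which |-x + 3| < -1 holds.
An absolute value is never negative, so the left side is ≥ 0 for every x, while the right side is -1. Tightest case in [-5, 5] is x = 3:
x = 3: LHS = |-3 + 3| = |0| = 0; 0 < -1 — FAILS
Hence LHS − RHS is never negative, i.e. LHS ≥ RHS throughout, so the claimed relation (<) fails for every integer in [-5, 5].

Answer: None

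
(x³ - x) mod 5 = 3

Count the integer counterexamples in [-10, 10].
Counterexamples in [-10, 10]: {-10, -9, -8, -7, -6, -5, -4, -3, -2, -1, 0, 1, 2, 3, 4, 5, 6, 7, 8, 9, 10}.

Counting them gives 21 values.

Answer: 21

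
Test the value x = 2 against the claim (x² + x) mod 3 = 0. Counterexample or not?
Substitute x = 2 into the relation:
x = 2: LHS = (2² + 2) mod 3 = 6 mod 3 = 0; 0 = 0 — holds

The claim holds here, so x = 2 is not a counterexample. (A counterexample exists elsewhere, e.g. x = 1.)

Answer: No, x = 2 is not a counterexample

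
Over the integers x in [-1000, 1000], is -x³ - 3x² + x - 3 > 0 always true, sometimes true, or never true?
Holds at x = -4: LHS = -(-4)³ - 3·(-4)² + (-4) - 3 = 9; 9 > 0 — holds
Fails at x = 0: LHS = -0³ - 3·0² + 0 - 3 = -3; -3 > 0 — FAILS
It is satisfied by some integers in the range but not all.

Answer: Sometimes true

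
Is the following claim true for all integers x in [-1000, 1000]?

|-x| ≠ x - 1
Over all integers in [-1000, 1000], LHS − RHS is always positive; it is smallest at x = 0, where it equals 1:
x = 0: LHS = |-0| = |0| = 0, RHS = 0 - 1 = -1; 0 ≠ -1 — holds
At the ends of the range:
x = -1000: LHS = |-(-1000)| = |1000| = 1000, RHS = (-1000) - 1 = -1001; 1000 ≠ -1001 — holds
x = 1000: LHS = |-1000| = 1000, RHS = 1000 - 1 = 999; 1000 ≠ 999 — holds
Hence LHS − RHS is never 0, i.e. the two sides are never equal, so the relation holds for every integer in [-1000, 1000].

No counterexample exists.

Answer: True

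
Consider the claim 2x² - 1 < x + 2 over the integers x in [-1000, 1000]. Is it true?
The claim fails at x = -1:
x = -1: LHS = 2·(-1)² - 1 = 1, RHS = (-1) + 2 = 1; 1 < 1 — FAILS

Because a single integer refutes it, the statement is false.

Answer: False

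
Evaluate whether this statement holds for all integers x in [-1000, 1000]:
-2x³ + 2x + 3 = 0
The claim fails at x = 0:
x = 0: LHS = -2·0³ + 2·0 + 3 = 3; 3 = 0 — FAILS

Because a single integer refutes it, the statement is false.

Answer: False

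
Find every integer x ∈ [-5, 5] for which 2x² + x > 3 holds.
Holds for: {-5, -4, -3, -2, 2, 3, 4, 5}
Fails for: {-1, 0, 1}

Answer: {-5, -4, -3, -2, 2, 3, 4, 5}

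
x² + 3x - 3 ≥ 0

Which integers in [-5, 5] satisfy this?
Holds for: {-5, -4, 1, 2, 3, 4, 5}
Fails for: {-3, -2, -1, 0}

Answer: {-5, -4, 1, 2, 3, 4, 5}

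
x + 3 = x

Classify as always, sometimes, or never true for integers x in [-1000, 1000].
Over all integers in [-1000, 1000], LHS − RHS is always positive; it is smallest at x = 0, where it equals 3:
x = 0: LHS = 0 + 3 = 3; 3 = 0 — FAILS
At the ends of the range:
x = -1000: LHS = (-1000) + 3 = -997; -997 = -1000 — FAILS
x = 1000: LHS = 1000 + 3 = 1003; 1003 = 1000 — FAILS
Hence LHS − RHS is never 0, i.e. the two sides are never equal, so the claimed relation (=) fails for every integer in [-1000, 1000].

No integer in the range satisfies it.

Answer: Never true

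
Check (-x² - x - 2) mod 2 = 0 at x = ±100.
x = 100: LHS = (-100² - 100 - 2) mod 2 = (-10102) mod 2 = 0; 0 = 0 — holds
x = -100: LHS = (-(-100)² - (-100) - 2) mod 2 = (-9902) mod 2 = 0; 0 = 0 — holds

Answer: Yes, holds for both x = 100 and x = -100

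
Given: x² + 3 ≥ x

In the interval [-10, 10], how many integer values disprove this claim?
Over all integers in [-10, 10], LHS − RHS is smallest at x = 0, where it equals 3:
x = 0: LHS = 0² + 3 = 3; 3 ≥ 0 — holds
At the ends of the range:
x = -10: LHS = (-10)² + 3 = 103; 103 ≥ -10 — holds
x = 10: LHS = 10² + 3 = 103; 103 ≥ 10 — holds
Hence LHS − RHS is never negative, i.e. LHS ≥ RHS throughout, so the relation holds for every integer in [-10, 10].

No counterexample appears in that range.

Answer: 0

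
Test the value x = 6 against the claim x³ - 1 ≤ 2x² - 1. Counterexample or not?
Substitute x = 6 into the relation:
x = 6: LHS = 6³ - 1 = 215, RHS = 2·6² - 1 = 71; 215 ≤ 71 — FAILS

Since the claim fails at x = 6, this value is a counterexample.

Answer: Yes, x = 6 is a counterexample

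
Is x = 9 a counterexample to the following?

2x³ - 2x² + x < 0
Substitute x = 9 into the relation:
x = 9: LHS = 2·9³ - 2·9² + 9 = 1305; 1305 < 0 — FAILS

Since the claim fails at x = 9, this value is a counterexample.

Answer: Yes, x = 9 is a counterexample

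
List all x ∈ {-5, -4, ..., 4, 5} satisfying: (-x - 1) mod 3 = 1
Holds for: {-5, -2, 1, 4}
Fails for: {-4, -3, -1, 0, 2, 3, 5}

Answer: {-5, -2, 1, 4}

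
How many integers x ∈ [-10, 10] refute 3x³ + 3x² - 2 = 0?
Counterexamples in [-10, 10]: {-10, -9, -8, -7, -6, -5, -4, -3, -2, -1, 0, 1, 2, 3, 4, 5, 6, 7, 8, 9, 10}.

Counting them gives 21 values.

Answer: 21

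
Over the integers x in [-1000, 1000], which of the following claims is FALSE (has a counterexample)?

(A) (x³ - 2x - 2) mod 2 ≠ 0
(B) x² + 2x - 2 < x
(A) x = 0: LHS = (0³ - 2·0 - 2) mod 2 = (-2) mod 2 = 0; 0 ≠ 0 — FAILS
(B) x = 1: LHS = 1² + 2·1 - 2 = 1; 1 < 1 — FAILS

Answer: Both A and B are false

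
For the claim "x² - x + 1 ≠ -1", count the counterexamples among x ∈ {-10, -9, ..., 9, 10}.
Over all integers in [-10, 10], LHS − RHS is always positive; it is smallest at x = 0, where it equals 2:
x = 0: LHS = 0² - 0 + 1 = 1; 1 ≠ -1 — holds
At the ends of the range:
x = -10: LHS = (-10)² - (-10) + 1 = 111; 111 ≠ -1 — holds
x = 10: LHS = 10² - 10 + 1 = 91; 91 ≠ -1 — holds
Hence LHS − RHS is never 0, i.e. the two sides are never equal, so the relation holds for every integer in [-10, 10].

No counterexample appears in that range.

Answer: 0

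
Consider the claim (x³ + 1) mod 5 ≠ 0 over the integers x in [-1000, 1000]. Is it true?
The claim fails at x = -1:
x = -1: LHS = ((-1)³ + 1) mod 5 = 0 mod 5 = 0; 0 ≠ 0 — FAILS

Because a single integer refutes it, the statement is false.

Answer: False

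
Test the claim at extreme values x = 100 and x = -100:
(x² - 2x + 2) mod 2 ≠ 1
x = 100: LHS = (100² - 2·100 + 2) mod 2 = 9802 mod 2 = 0; 0 ≠ 1 — holds
x = -100: LHS = ((-100)² - 2·(-100) + 2) mod 2 = 10202 mod 2 = 0; 0 ≠ 1 — holds

Answer: Yes, holds for both x = 100 and x = -100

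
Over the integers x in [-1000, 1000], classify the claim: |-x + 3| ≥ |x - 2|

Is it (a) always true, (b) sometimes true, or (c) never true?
Holds at x = 0: LHS = |-0 + 3| = |3| = 3, RHS = |0 - 2| = |-2| = 2; 3 ≥ 2 — holds
Fails at x = 3: LHS = |-3 + 3| = |0| = 0, RHS = |3 - 2| = |1| = 1; 0 ≥ 1 — FAILS
It is satisfied by some integers in the range but not all.

Answer: Sometimes true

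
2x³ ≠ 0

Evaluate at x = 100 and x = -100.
x = 100: LHS = 2·100³ = 2000000; 2000000 ≠ 0 — holds
x = -100: LHS = 2·(-100)³ = -2000000; -2000000 ≠ 0 — holds

Answer: Yes, holds for both x = 100 and x = -100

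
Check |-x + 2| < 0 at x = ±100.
x = 100: LHS = |-100 + 2| = |-98| = 98; 98 < 0 — FAILS
x = -100: LHS = |-(-100) + 2| = |102| = 102; 102 < 0 — FAILS

Answer: No, fails for both x = 100 and x = -100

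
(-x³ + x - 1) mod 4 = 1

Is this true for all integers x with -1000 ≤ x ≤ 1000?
The claim fails at x = 0:
x = 0: LHS = (-0³ + 0 - 1) mod 4 = (-1) mod 4 = 3; 3 = 1 — FAILS

Because a single integer refutes it, the statement is false.

Answer: False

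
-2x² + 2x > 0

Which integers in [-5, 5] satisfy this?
Over all integers in [-5, 5], LHS − RHS is largest at x = 0, where it equals 0:
x = 0: LHS = -2·0² + 2·0 = 0; 0 > 0 — FAILS
At the ends of the range:
x = -5: LHS = -2·(-5)² + 2·(-5) = -60; -60 > 0 — FAILS
x = 5: LHS = -2·5² + 2·5 = -40; -40 > 0 — FAILS
Hence LHS − RHS is never positive, i.e. LHS ≤ RHS throughout, so the claimed relation (>) fails for every integer in [-5, 5].

Answer: None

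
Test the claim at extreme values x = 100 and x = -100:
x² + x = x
x = 100: LHS = 100² + 100 = 10100; 10100 = 100 — FAILS
x = -100: LHS = (-100)² + (-100) = 9900; 9900 = -100 — FAILS

Answer: No, fails for both x = 100 and x = -100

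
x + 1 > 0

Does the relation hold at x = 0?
x = 0: LHS = 0 + 1 = 1; 1 > 0 — holds

The relation is satisfied at x = 0.

Answer: Yes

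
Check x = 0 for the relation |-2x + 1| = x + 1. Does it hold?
x = 0: LHS = |-2·0 + 1| = |1| = 1, RHS = 0 + 1 = 1; 1 = 1 — holds

The relation is satisfied at x = 0.

Answer: Yes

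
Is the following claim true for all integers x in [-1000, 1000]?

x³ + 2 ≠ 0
Track d = LHS − RHS over the integers in [-1000, 1000]. Equality would need d = 0, but d changes sign only between consecutive integers, jumping over 0:
x = -2: LHS = (-2)³ + 2 = -6; -6 ≠ 0 — holds  (d = -6)
x = -1: LHS = (-1)³ + 2 = 1; 1 ≠ 0 — holds  (d = 1)
Away from these crossings d keeps a constant sign, and checking every integer in [-1000, 1000] confirms d ≠ 0 throughout. Hence the two sides are never equal, so the relation holds for every integer in [-1000, 1000].

No counterexample exists.

Answer: True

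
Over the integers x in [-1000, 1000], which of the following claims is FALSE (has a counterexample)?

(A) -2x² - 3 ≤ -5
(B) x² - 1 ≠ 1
(A) x = 0: LHS = -2·0² - 3 = -3; -3 ≤ -5 — FAILS

(B) Track d = LHS − RHS over the integers in [-1000, 1000]. Equality would need d = 0, but d changes sign only between consecutive integers, jumping over 0:
x = -2: LHS = (-2)² - 1 = 3; 3 ≠ 1 — holds  (d = 2)
x = -1: LHS = (-1)² - 1 = 0; 0 ≠ 1 — holds  (d = -1)
x = 1: LHS = 1² - 1 = 0; 0 ≠ 1 — holds  (d = -1)
x = 2: LHS = 2² - 1 = 3; 3 ≠ 1 — holds  (d = 2)
Away from these crossings d keeps a constant sign, and checking every integer in [-1000, 1000] confirms d ≠ 0 throughout. Hence the two sides are never equal, so the relation holds for every integer in [-1000, 1000].

Only (A) has a counterexample.

Answer: A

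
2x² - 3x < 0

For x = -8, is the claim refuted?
Substitute x = -8 into the relation:
x = -8: LHS = 2·(-8)² - 3·(-8) = 152; 152 < 0 — FAILS

Since the claim fails at x = -8, this value is a counterexample.

Answer: Yes, x = -8 is a counterexample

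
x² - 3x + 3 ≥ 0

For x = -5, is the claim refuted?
Substitute x = -5 into the relation:
x = -5: LHS = (-5)² - 3·(-5) + 3 = 43; 43 ≥ 0 — holds

The relation holds at x = -5, so it is not a counterexample.

Answer: No, x = -5 is not a counterexample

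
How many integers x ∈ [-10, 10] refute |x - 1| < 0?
Counterexamples in [-10, 10]: {-10, -9, -8, -7, -6, -5, -4, -3, -2, -1, 0, 1, 2, 3, 4, 5, 6, 7, 8, 9, 10}.

Counting them gives 21 values.

Answer: 21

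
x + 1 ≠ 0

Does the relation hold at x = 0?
x = 0: LHS = 0 + 1 = 1; 1 ≠ 0 — holds

The relation is satisfied at x = 0.

Answer: Yes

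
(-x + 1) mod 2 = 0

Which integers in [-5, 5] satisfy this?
Holds for: {-5, -3, -1, 1, 3, 5}
Fails for: {-4, -2, 0, 2, 4}

Answer: {-5, -3, -1, 1, 3, 5}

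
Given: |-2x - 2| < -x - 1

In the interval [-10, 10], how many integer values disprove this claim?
Counterexamples in [-10, 10]: {-10, -9, -8, -7, -6, -5, -4, -3, -2, -1, 0, 1, 2, 3, 4, 5, 6, 7, 8, 9, 10}.

Counting them gives 21 values.

Answer: 21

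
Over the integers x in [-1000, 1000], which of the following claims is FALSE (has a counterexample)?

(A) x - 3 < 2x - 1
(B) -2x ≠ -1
(A) x = -2: LHS = (-2) - 3 = -5, RHS = 2·(-2) - 1 = -5; -5 < -5 — FAILS

(B) Track d = LHS − RHS over the integers in [-1000, 1000]. Equality would need d = 0, but d changes sign only between consecutive integers, jumping over 0:
x = 0: LHS = -2·0 = 0; 0 ≠ -1 — holds  (d = 1)
x = 1: LHS = -2·1 = -2; -2 ≠ -1 — holds  (d = -1)
Away from these crossings d keeps a constant sign, and checking every integer in [-1000, 1000] confirms d ≠ 0 throughout. Hence the two sides are never equal, so the relation holds for every integer in [-1000, 1000].

Only (A) has a counterexample.

Answer: A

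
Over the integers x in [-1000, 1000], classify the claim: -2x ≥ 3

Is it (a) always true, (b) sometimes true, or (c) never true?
Holds at x = -2: LHS = -2·(-2) = 4; 4 ≥ 3 — holds
Fails at x = 0: LHS = -2·0 = 0; 0 ≥ 3 — FAILS
It is satisfied by some integers in the range but not all.

Answer: Sometimes true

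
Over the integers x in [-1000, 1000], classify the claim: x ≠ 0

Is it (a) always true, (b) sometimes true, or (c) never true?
Holds at x = 1: 1 ≠ 0 — holds
Fails at x = 0: 0 ≠ 0 — FAILS
It is satisfied by some integers in the range but not all.

Answer: Sometimes true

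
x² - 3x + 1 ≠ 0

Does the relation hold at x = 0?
x = 0: LHS = 0² - 3·0 + 1 = 1; 1 ≠ 0 — holds

The relation is satisfied at x = 0.

Answer: Yes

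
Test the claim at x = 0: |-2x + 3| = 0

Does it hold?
x = 0: LHS = |-2·0 + 3| = |3| = 3; 3 = 0 — FAILS

The relation fails at x = 0, so x = 0 is a counterexample.

Answer: No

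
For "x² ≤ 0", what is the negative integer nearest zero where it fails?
Testing negative integers from -1 downward:
x = -1: LHS = (-1)² = 1; 1 ≤ 0 — FAILS  ← closest negative counterexample to 0

Answer: x = -1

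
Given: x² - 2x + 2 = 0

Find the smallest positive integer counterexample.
Testing positive integers:
x = 1: LHS = 1² - 2·1 + 2 = 1; 1 = 0 — FAILS  ← smallest positive counterexample

Answer: x = 1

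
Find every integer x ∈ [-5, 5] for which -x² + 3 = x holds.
Track d = LHS − RHS over the integers in [-5, 5]. Equality would need d = 0, but d changes sign only between consecutive integers, jumping over 0:
x = -3: LHS = -(-3)² + 3 = -6; -6 = -3 — FAILS  (d = -3)
x = -2: LHS = -(-2)² + 3 = -1; -1 = -2 — FAILS  (d = 1)
x = 1: LHS = -1² + 3 = 2; 2 = 1 — FAILS  (d = 1)
x = 2: LHS = -2² + 3 = -1; -1 = 2 — FAILS  (d = -3)
Away from these crossings d keeps a constant sign, and checking every integer in [-5, 5] confirms d ≠ 0 throughout. Hence the two sides are never equal, so the claimed relation (=) fails for every integer in [-5, 5].

Answer: None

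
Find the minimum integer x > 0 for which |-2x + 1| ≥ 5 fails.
Testing positive integers:
x = 1: LHS = |-2·1 + 1| = |-1| = 1; 1 ≥ 5 — FAILS  ← smallest positive counterexample

Answer: x = 1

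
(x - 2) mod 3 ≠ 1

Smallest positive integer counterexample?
Testing positive integers:
x = 1: LHS = (1 - 2) mod 3 = (-1) mod 3 = 2; 2 ≠ 1 — holds
x = 2: LHS = (2 - 2) mod 3 = 0 mod 3 = 0; 0 ≠ 1 — holds
x = 3: LHS = (3 - 2) mod 3 = 1 mod 3 = 1; 1 ≠ 1 — FAILS  ← smallest positive counterexample

Answer: x = 3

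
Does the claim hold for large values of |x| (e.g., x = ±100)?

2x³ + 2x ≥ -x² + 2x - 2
x = 100: LHS = 2·100³ + 2·100 = 2000200, RHS = -100² + 2·100 - 2 = -9802; 2000200 ≥ -9802 — holds
x = -100: LHS = 2·(-100)³ + 2·(-100) = -2000200, RHS = -(-100)² + 2·(-100) - 2 = -10202; -2000200 ≥ -10202 — FAILS

Answer: Partially: holds for x = 100, fails for x = -100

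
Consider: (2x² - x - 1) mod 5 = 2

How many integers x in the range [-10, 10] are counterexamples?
Counterexamples in [-10, 10]: {-10, -9, -8, -7, -5, -4, -3, -2, 0, 1, 2, 3, 5, 6, 7, 8, 10}.

Counting them gives 17 values.

Answer: 17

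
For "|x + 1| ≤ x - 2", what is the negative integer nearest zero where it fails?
Testing negative integers from -1 downward:
x = -1: LHS = |(-1) + 1| = |0| = 0, RHS = (-1) - 2 = -3; 0 ≤ -3 — FAILS  ← closest negative counterexample to 0

Answer: x = -1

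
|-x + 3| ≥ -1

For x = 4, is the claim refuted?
Substitute x = 4 into the relation:
x = 4: LHS = |-4 + 3| = |-1| = 1; 1 ≥ -1 — holds

The relation holds at x = 4, so it is not a counterexample.

Answer: No, x = 4 is not a counterexample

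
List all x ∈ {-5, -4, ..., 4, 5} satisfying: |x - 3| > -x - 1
Over all integers in [-5, 5], LHS − RHS is smallest at x = 0, where it equals 4:
x = 0: LHS = |0 - 3| = |-3| = 3, RHS = -0 - 1 = -1; 3 > -1 — holds
At the ends of the range:
x = -5: LHS = |(-5) - 3| = |-8| = 8, RHS = -(-5) - 1 = 4; 8 > 4 — holds
x = 5: LHS = |5 - 3| = |2| = 2, RHS = -5 - 1 = -6; 2 > -6 — holds
Hence LHS − RHS is never zero or negative, i.e. LHS > RHS throughout, so the relation holds for every integer in [-5, 5].

Answer: All integers in [-5, 5]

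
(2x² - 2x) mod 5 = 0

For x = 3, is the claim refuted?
Substitute x = 3 into the relation:
x = 3: LHS = (2·3² - 2·3) mod 5 = 12 mod 5 = 2; 2 = 0 — FAILS

Since the claim fails at x = 3, this value is a counterexample.

Answer: Yes, x = 3 is a counterexample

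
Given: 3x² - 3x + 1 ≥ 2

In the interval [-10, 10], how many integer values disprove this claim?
Counterexamples in [-10, 10]: {0, 1}.

Counting them gives 2 values.

Answer: 2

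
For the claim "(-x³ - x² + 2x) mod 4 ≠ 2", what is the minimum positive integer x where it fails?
Testing positive integers:
x = 1: LHS = (-1³ - 1² + 2·1) mod 4 = 0 mod 4 = 0; 0 ≠ 2 — holds
x = 2: LHS = (-2³ - 2² + 2·2) mod 4 = (-8) mod 4 = 0; 0 ≠ 2 — holds
x = 3: LHS = (-3³ - 3² + 2·3) mod 4 = (-30) mod 4 = 2; 2 ≠ 2 — FAILS  ← smallest positive counterexample

Answer: x = 3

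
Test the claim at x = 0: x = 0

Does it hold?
x = 0: 0 = 0 — holds

The relation is satisfied at x = 0.

Answer: Yes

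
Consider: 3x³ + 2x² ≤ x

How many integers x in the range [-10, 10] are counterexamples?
Counterexamples in [-10, 10]: {1, 2, 3, 4, 5, 6, 7, 8, 9, 10}.

Counting them gives 10 values.

Answer: 10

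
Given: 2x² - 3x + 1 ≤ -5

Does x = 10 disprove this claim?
Substitute x = 10 into the relation:
x = 10: LHS = 2·10² - 3·10 + 1 = 171; 171 ≤ -5 — FAILS

Since the claim fails at x = 10, this value is a counterexample.

Answer: Yes, x = 10 is a counterexample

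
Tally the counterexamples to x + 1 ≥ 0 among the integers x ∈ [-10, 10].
Counterexamples in [-10, 10]: {-10, -9, -8, -7, -6, -5, -4, -3, -2}.

Counting them gives 9 values.

Answer: 9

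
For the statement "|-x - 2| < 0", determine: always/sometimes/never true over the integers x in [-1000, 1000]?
An absolute value is never negative, so the left side is ≥ 0 for every x, while the right side is 0. Tightest case in [-1000, 1000] is x = -2:
x = -2: LHS = |-(-2) - 2| = |0| = 0; 0 < 0 — FAILS
Hence LHS − RHS is never negative, i.e. LHS ≥ RHS throughout, so the claimed relation (<) fails for every integer in [-1000, 1000].

No integer in the range satisfies it.

Answer: Never true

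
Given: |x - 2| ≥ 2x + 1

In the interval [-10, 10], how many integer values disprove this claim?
Counterexamples in [-10, 10]: {1, 2, 3, 4, 5, 6, 7, 8, 9, 10}.

Counting them gives 10 values.

Answer: 10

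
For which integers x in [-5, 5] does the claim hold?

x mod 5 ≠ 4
Holds for: {-5, -4, -3, -2, 0, 1, 2, 3, 5}
Fails for: {-1, 4}

Answer: {-5, -4, -3, -2, 0, 1, 2, 3, 5}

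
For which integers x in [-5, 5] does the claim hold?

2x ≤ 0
Holds for: {-5, -4, -3, -2, -1, 0}
Fails for: {1, 2, 3, 4, 5}

Answer: {-5, -4, -3, -2, -1, 0}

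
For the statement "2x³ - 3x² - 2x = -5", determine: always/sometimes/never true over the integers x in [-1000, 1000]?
Track d = LHS − RHS over the integers in [-1000, 1000]. Equality would need d = 0, but d changes sign only between consecutive integers, jumping over 0:
x = -2: LHS = 2·(-2)³ - 3·(-2)² - 2·(-2) = -24; -24 = -5 — FAILS  (d = -19)
x = -1: LHS = 2·(-1)³ - 3·(-1)² - 2·(-1) = -3; -3 = -5 — FAILS  (d = 2)
Away from these crossings d keeps a constant sign, and checking every integer in [-1000, 1000] confirms d ≠ 0 throughout. Hence the two sides are never equal, so the claimed relation (=) fails for every integer in [-1000, 1000].

No integer in the range satisfies it.

Answer: Never true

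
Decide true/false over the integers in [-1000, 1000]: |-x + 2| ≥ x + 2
The claim fails at x = 1:
x = 1: LHS = |-1 + 2| = |1| = 1, RHS = 1 + 2 = 3; 1 ≥ 3 — FAILS

Because a single integer refutes it, the statement is false.

Answer: False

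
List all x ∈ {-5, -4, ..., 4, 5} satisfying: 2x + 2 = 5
Track d = LHS − RHS over the integers in [-5, 5]. Equality would need d = 0, but d changes sign only between consecutive integers, jumping over 0:
x = 1: LHS = 2·1 + 2 = 4; 4 = 5 — FAILS  (d = -1)
x = 2: LHS = 2·2 + 2 = 6; 6 = 5 — FAILS  (d = 1)
Away from these crossings d keeps a constant sign, and checking every integer in [-5, 5] confirms d ≠ 0 throughout. Hence the two sides are never equal, so the claimed relation (=) fails for every integer in [-5, 5].

Answer: None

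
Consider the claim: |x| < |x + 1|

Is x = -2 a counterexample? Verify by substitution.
Substitute x = -2 into the relation:
x = -2: LHS = |-2| = 2, RHS = |(-2) + 1| = |-1| = 1; 2 < 1 — FAILS

Since the claim fails at x = -2, this value is a counterexample.

Answer: Yes, x = -2 is a counterexample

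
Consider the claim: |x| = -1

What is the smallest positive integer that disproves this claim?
Testing positive integers:
x = 1: LHS = |1| = 1; 1 = -1 — FAILS  ← smallest positive counterexample

Answer: x = 1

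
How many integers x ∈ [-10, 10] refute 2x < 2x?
Counterexamples in [-10, 10]: {-10, -9, -8, -7, -6, -5, -4, -3, -2, -1, 0, 1, 2, 3, 4, 5, 6, 7, 8, 9, 10}.

Counting them gives 21 values.

Answer: 21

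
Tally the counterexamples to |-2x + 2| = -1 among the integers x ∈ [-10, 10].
Counterexamples in [-10, 10]: {-10, -9, -8, -7, -6, -5, -4, -3, -2, -1, 0, 1, 2, 3, 4, 5, 6, 7, 8, 9, 10}.

Counting them gives 21 values.

Answer: 21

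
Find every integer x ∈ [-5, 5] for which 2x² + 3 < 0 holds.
Over all integers in [-5, 5], LHS − RHS is smallest at x = 0, where it equals 3:
x = 0: LHS = 2·0² + 3 = 3; 3 < 0 — FAILS
At the ends of the range:
x = -5: LHS = 2·(-5)² + 3 = 53; 53 < 0 — FAILS
x = 5: LHS = 2·5² + 3 = 53; 53 < 0 — FAILS
Hence LHS − RHS is never negative, i.e. LHS ≥ RHS throughout, so the claimed relation (<) fails for every integer in [-5, 5].

Answer: None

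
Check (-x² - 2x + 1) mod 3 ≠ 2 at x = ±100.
x = 100: LHS = (-100² - 2·100 + 1) mod 3 = (-10199) mod 3 = 1; 1 ≠ 2 — holds
x = -100: LHS = (-(-100)² - 2·(-100) + 1) mod 3 = (-9799) mod 3 = 2; 2 ≠ 2 — FAILS

Answer: Partially: holds for x = 100, fails for x = -100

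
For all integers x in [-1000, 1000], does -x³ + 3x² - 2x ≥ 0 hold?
The claim fails at x = 3:
x = 3: LHS = -3³ + 3·3² - 2·3 = -6; -6 ≥ 0 — FAILS

Because a single integer refutes it, the statement is false.

Answer: False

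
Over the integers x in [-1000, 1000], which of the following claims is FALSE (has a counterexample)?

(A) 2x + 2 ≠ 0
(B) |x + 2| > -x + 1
(A) x = -1: LHS = 2·(-1) + 2 = 0; 0 ≠ 0 — FAILS
(B) x = -1: LHS = |(-1) + 2| = |1| = 1, RHS = -(-1) + 1 = 2; 1 > 2 — FAILS

Answer: Both A and B are false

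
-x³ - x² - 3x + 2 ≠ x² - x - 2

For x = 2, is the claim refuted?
Substitute x = 2 into the relation:
x = 2: LHS = -2³ - 2² - 3·2 + 2 = -16, RHS = 2² - 2 - 2 = 0; -16 ≠ 0 — holds

The relation holds at x = 2, so it is not a counterexample.

Answer: No, x = 2 is not a counterexample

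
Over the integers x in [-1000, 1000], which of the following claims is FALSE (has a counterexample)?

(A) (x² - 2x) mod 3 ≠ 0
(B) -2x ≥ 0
(A) x = 0: LHS = (0² - 2·0) mod 3 = 0 mod 3 = 0; 0 ≠ 0 — FAILS
(B) x = 1: LHS = -2·1 = -2; -2 ≥ 0 — FAILS

Answer: Both A and B are false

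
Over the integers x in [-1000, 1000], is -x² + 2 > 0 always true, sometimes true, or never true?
Holds at x = 0: LHS = -0² + 2 = 2; 2 > 0 — holds
Fails at x = 2: LHS = -2² + 2 = -2; -2 > 0 — FAILS
It is satisfied by some integers in the range but not all.

Answer: Sometimes true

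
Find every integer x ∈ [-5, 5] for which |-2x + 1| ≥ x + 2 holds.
Holds for: {-5, -4, -3, -2, -1, 3, 4, 5}
Fails for: {0, 1, 2}

Answer: {-5, -4, -3, -2, -1, 3, 4, 5}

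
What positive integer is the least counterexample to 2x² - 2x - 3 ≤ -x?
Testing positive integers:
x = 1: LHS = 2·1² - 2·1 - 3 = -3; -3 ≤ -1 — holds
x = 2: LHS = 2·2² - 2·2 - 3 = 1; 1 ≤ -2 — FAILS  ← smallest positive counterexample

Answer: x = 2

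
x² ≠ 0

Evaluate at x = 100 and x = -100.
x = 100: LHS = 100² = 10000; 10000 ≠ 0 — holds
x = -100: LHS = (-100)² = 10000; 10000 ≠ 0 — holds

Answer: Yes, holds for both x = 100 and x = -100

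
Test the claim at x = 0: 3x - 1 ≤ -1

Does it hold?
x = 0: LHS = 3·0 - 1 = -1; -1 ≤ -1 — holds

The relation is satisfied at x = 0.

Answer: Yes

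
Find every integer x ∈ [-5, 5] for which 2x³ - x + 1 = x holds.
Track d = LHS − RHS over the integers in [-5, 5]. Equality would need d = 0, but d changes sign only between consecutive integers, jumping over 0:
x = -2: LHS = 2·(-2)³ - (-2) + 1 = -13; -13 = -2 — FAILS  (d = -11)
x = -1: LHS = 2·(-1)³ - (-1) + 1 = 0; 0 = -1 — FAILS  (d = 1)
Away from these crossings d keeps a constant sign, and checking every integer in [-5, 5] confirms d ≠ 0 throughout. Hence the two sides are never equal, so the claimed relation (=) fails for every integer in [-5, 5].

Answer: None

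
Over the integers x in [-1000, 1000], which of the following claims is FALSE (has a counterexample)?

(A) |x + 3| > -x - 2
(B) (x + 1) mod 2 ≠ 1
(A) x = -3: LHS = |(-3) + 3| = |0| = 0, RHS = -(-3) - 2 = 1; 0 > 1 — FAILS
(B) x = 0: LHS = (0 + 1) mod 2 = 1 mod 2 = 1; 1 ≠ 1 — FAILS

Answer: Both A and B are false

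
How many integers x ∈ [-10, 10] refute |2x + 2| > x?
Over all integers in [-10, 10], LHS − RHS is smallest at x = -1, where it equals 1:
x = -1: LHS = |2·(-1) + 2| = |0| = 0; 0 > -1 — holds
At the ends of the range:
x = -10: LHS = |2·(-10) + 2| = |-18| = 18; 18 > -10 — holds
x = 10: LHS = |2·10 + 2| = |22| = 22; 22 > 10 — holds
Hence LHS − RHS is never zero or negative, i.e. LHS > RHS throughout, so the relation holds for every integer in [-10, 10].

No counterexample appears in that range.

Answer: 0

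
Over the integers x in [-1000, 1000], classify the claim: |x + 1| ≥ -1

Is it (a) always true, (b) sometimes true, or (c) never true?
An absolute value is never negative, so the left side is ≥ 0 for every x, while the right side is -1. Tightest case in [-1000, 1000] is x = -1:
x = -1: LHS = |(-1) + 1| = |0| = 0; 0 ≥ -1 — holds
Hence LHS − RHS is never negative, i.e. LHS ≥ RHS throughout, so the relation holds for every integer in [-1000, 1000].

No counterexample exists.

Answer: Always true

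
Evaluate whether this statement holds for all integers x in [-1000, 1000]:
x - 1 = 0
The claim fails at x = 0:
x = 0: LHS = 0 - 1 = -1; -1 = 0 — FAILS

Because a single integer refutes it, the statement is false.

Answer: False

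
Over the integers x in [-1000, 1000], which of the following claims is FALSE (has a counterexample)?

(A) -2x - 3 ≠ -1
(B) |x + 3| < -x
(A) x = -1: LHS = -2·(-1) - 3 = -1; -1 ≠ -1 — FAILS
(B) x = 0: LHS = |0 + 3| = |3| = 3, RHS = -0 = 0; 3 < 0 — FAILS

Answer: Both A and B are false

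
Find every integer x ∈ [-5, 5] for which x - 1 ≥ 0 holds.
Holds for: {1, 2, 3, 4, 5}
Fails for: {-5, -4, -3, -2, -1, 0}

Answer: {1, 2, 3, 4, 5}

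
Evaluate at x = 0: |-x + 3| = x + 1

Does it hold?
x = 0: LHS = |-0 + 3| = |3| = 3, RHS = 0 + 1 = 1; 3 = 1 — FAILS

The relation fails at x = 0, so x = 0 is a counterexample.

Answer: No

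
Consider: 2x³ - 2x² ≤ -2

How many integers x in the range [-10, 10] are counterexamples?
Counterexamples in [-10, 10]: {0, 1, 2, 3, 4, 5, 6, 7, 8, 9, 10}.

Counting them gives 11 values.

Answer: 11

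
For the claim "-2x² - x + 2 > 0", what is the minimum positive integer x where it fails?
Testing positive integers:
x = 1: LHS = -2·1² - 1 + 2 = -1; -1 > 0 — FAILS  ← smallest positive counterexample

Answer: x = 1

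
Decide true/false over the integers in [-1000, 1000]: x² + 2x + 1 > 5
The claim fails at x = 0:
x = 0: LHS = 0² + 2·0 + 1 = 1; 1 > 5 — FAILS

Because a single integer refutes it, the statement is false.

Answer: False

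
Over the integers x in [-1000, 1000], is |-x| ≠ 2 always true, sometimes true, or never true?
Holds at x = 0: LHS = |-0| = |0| = 0; 0 ≠ 2 — holds
Fails at x = 2: LHS = |-2| = 2; 2 ≠ 2 — FAILS
It is satisfied by some integers in the range but not all.

Answer: Sometimes true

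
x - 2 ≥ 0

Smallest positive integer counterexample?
Testing positive integers:
x = 1: LHS = 1 - 2 = -1; -1 ≥ 0 — FAILS  ← smallest positive counterexample

Answer: x = 1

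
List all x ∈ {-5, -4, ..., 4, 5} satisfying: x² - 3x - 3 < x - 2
Holds for: {0, 1, 2, 3, 4}
Fails for: {-5, -4, -3, -2, -1, 5}

Answer: {0, 1, 2, 3, 4}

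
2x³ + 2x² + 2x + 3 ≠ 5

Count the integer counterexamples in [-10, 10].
Track d = LHS − RHS over the integers in [-10, 10]. Equality would need d = 0, but d changes sign only between consecutive integers, jumping over 0:
x = 0: LHS = 2·0³ + 2·0² + 2·0 + 3 = 3; 3 ≠ 5 — holds  (d = -2)
x = 1: LHS = 2·1³ + 2·1² + 2·1 + 3 = 9; 9 ≠ 5 — holds  (d = 4)
Away from these crossings d keeps a constant sign, and checking every integer in [-10, 10] confirms d ≠ 0 throughout. Hence the two sides are never equal, so the relation holds for every integer in [-10, 10].

No counterexample appears in that range.

Answer: 0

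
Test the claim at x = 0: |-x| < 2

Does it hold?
x = 0: LHS = |-0| = |0| = 0; 0 < 2 — holds

The relation is satisfied at x = 0.

Answer: Yes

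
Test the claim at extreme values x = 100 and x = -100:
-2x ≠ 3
x = 100: LHS = -2·100 = -200; -200 ≠ 3 — holds
x = -100: LHS = -2·(-100) = 200; 200 ≠ 3 — holds

Answer: Yes, holds for both x = 100 and x = -100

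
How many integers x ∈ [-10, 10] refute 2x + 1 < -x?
Counterexamples in [-10, 10]: {0, 1, 2, 3, 4, 5, 6, 7, 8, 9, 10}.

Counting them gives 11 values.

Answer: 11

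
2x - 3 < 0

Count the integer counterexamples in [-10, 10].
Counterexamples in [-10, 10]: {2, 3, 4, 5, 6, 7, 8, 9, 10}.

Counting them gives 9 values.

Answer: 9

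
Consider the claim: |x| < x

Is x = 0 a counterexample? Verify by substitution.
Substitute x = 0 into the relation:
x = 0: LHS = |0| = 0; 0 < 0 — FAILS

Since the claim fails at x = 0, this value is a counterexample.

Answer: Yes, x = 0 is a counterexample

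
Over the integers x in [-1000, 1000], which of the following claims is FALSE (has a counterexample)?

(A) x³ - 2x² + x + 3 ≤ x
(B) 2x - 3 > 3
(A) x = 0: LHS = 0³ - 2·0² + 0 + 3 = 3; 3 ≤ 0 — FAILS
(B) x = 0: LHS = 2·0 - 3 = -3; -3 > 3 — FAILS

Answer: Both A and B are false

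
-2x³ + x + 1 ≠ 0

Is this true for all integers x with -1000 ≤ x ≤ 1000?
The claim fails at x = 1:
x = 1: LHS = -2·1³ + 1 + 1 = 0; 0 ≠ 0 — FAILS

Because a single integer refutes it, the statement is false.

Answer: False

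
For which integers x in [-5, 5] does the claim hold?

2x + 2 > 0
Holds for: {0, 1, 2, 3, 4, 5}
Fails for: {-5, -4, -3, -2, -1}

Answer: {0, 1, 2, 3, 4, 5}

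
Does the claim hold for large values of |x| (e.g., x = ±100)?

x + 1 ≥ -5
x = 100: LHS = 100 + 1 = 101; 101 ≥ -5 — holds
x = -100: LHS = (-100) + 1 = -99; -99 ≥ -5 — FAILS

Answer: Partially: holds for x = 100, fails for x = -100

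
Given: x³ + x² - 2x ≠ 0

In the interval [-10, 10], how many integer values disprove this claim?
Counterexamples in [-10, 10]: {-2, 0, 1}.

Counting them gives 3 values.

Answer: 3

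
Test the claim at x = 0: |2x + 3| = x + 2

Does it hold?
x = 0: LHS = |2·0 + 3| = |3| = 3, RHS = 0 + 2 = 2; 3 = 2 — FAILS

The relation fails at x = 0, so x = 0 is a counterexample.

Answer: No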